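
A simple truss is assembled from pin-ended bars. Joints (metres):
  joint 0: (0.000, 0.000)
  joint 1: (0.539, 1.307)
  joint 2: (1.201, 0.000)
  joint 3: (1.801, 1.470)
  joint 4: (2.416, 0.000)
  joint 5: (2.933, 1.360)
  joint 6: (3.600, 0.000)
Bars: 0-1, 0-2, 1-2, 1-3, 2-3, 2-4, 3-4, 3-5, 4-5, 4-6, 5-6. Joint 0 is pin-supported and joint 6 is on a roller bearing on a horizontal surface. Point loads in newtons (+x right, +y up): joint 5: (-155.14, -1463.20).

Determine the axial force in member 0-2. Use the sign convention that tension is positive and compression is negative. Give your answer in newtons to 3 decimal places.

-19.171

N=7 nodes, M=11 members, R=3 reactions → 2N=14, M+R=14
member 0 (0-1): L=1.4138, (cx,cy)=(0.3812,0.9245)
member 1 (0-2): L=1.2010, (cx,cy)=(1.0000,0.0000)
member 2 (1-2): L=1.4651, (cx,cy)=(0.4518,-0.8921)
member 3 (1-3): L=1.2725, (cx,cy)=(0.9918,0.1281)
member 4 (2-3): L=1.5877, (cx,cy)=(0.3779,0.9258)
member 5 (2-4): L=1.2150, (cx,cy)=(1.0000,0.0000)
member 6 (3-4): L=1.5935, (cx,cy)=(0.3860,-0.9225)
member 7 (3-5): L=1.1373, (cx,cy)=(0.9953,-0.0967)
member 8 (4-5): L=1.4550, (cx,cy)=(0.3553,0.9347)
member 9 (4-6): L=1.1840, (cx,cy)=(1.0000,0.0000)
member 10 (5-6): L=1.5148, (cx,cy)=(0.4403,-0.8978)
solve A·x = −loads:
  F[0-1] = -356.6431 N (compression)
  F[0-2] = -19.1706 N (compression)
  F[1-2] = +328.4164 N (tension)
  F[1-3] = -286.7261 N (compression)
  F[2-3] = -316.4434 N (compression)
  F[2-4] = +248.8070 N (tension)
  F[3-4] = +416.8966 N (tension)
  F[3-5] = -567.5096 N (compression)
  F[4-5] = -411.4469 N (compression)
  F[4-6] = +555.9117 N (tension)
  F[5-6] = -1262.4755 N (compression)
  Rx@0 = +155.1400 N
  Ry@0 = +329.7069 N
  Ry@6 = +1133.4931 N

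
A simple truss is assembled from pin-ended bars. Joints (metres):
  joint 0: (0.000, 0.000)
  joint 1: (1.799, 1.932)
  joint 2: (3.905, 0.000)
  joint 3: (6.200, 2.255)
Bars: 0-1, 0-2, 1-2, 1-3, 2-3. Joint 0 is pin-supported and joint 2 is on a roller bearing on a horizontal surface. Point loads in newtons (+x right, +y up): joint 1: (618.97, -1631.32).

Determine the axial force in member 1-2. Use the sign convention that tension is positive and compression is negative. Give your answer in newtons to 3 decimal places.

N=4 nodes, M=5 members, R=3 reactions → 2N=8, M+R=8
member 0 (0-1): L=2.6399, (cx,cy)=(0.6815,0.7318)
member 1 (0-2): L=3.9050, (cx,cy)=(1.0000,0.0000)
member 2 (1-2): L=2.8579, (cx,cy)=(0.7369,-0.6760)
member 3 (1-3): L=4.4128, (cx,cy)=(0.9973,0.0732)
member 4 (2-3): L=3.2175, (cx,cy)=(0.7133,0.7009)
solve A·x = −loads:
  F[0-1] = -783.6996 N (compression)
  F[0-2] = +1153.0358 N (tension)
  F[1-2] = -1564.7270 N (compression)
  F[1-3] = +0.0000 N (tension)
  F[2-3] = -0.0000 N (compression)
  Rx@0 = -618.9700 N
  Ry@0 = +573.5493 N
  Ry@2 = +1057.7707 N

-1564.727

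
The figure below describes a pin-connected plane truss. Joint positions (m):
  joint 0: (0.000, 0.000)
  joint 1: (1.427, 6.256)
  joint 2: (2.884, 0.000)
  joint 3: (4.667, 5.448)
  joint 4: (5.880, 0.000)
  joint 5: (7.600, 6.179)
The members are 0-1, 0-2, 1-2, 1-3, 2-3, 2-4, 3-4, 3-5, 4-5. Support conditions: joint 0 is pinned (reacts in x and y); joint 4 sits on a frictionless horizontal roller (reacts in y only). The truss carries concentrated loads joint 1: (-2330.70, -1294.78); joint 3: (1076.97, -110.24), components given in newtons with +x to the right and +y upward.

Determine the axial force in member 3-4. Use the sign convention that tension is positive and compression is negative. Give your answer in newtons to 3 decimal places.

N=6 nodes, M=9 members, R=3 reactions → 2N=12, M+R=12
member 0 (0-1): L=6.4167, (cx,cy)=(0.2224,0.9750)
member 1 (0-2): L=2.8840, (cx,cy)=(1.0000,0.0000)
member 2 (1-2): L=6.4234, (cx,cy)=(0.2268,-0.9739)
member 3 (1-3): L=3.3392, (cx,cy)=(0.9703,-0.2420)
member 4 (2-3): L=5.7323, (cx,cy)=(0.3110,0.9504)
member 5 (2-4): L=2.9960, (cx,cy)=(1.0000,0.0000)
member 6 (3-4): L=5.5814, (cx,cy)=(0.2173,-0.9761)
member 7 (3-5): L=3.0227, (cx,cy)=(0.9703,0.2418)
member 8 (4-5): L=6.4139, (cx,cy)=(0.2682,0.9634)
solve A·x = −loads:
  F[0-1] = -2549.0201 N (compression)
  F[0-2] = -686.8562 N (compression)
  F[1-2] = +818.1441 N (tension)
  F[1-3] = +1626.5866 N (tension)
  F[2-3] = -838.4076 N (compression)
  F[2-4] = -240.4999 N (compression)
  F[3-4] = +1106.6175 N (tension)
  F[3-5] = +0.0000 N (tension)
  F[4-5] = -0.0000 N (compression)
  Rx@0 = +1253.7300 N
  Ry@0 = +2485.1876 N
  Ry@4 = -1080.1676 N

1106.617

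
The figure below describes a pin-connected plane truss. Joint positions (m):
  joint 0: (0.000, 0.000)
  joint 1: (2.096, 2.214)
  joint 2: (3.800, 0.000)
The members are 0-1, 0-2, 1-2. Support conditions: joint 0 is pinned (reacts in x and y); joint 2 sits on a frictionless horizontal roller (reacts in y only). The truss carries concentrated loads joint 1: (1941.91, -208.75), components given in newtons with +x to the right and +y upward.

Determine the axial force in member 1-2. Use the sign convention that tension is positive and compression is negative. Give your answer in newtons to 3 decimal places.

-1573.017

N=3 nodes, M=3 members, R=3 reactions → 2N=6, M+R=6
member 0 (0-1): L=3.0488, (cx,cy)=(0.6875,0.7262)
member 1 (0-2): L=3.8000, (cx,cy)=(1.0000,0.0000)
member 2 (1-2): L=2.7938, (cx,cy)=(0.6099,-0.7925)
solve A·x = −loads:
  F[0-1] = +1429.1088 N (tension)
  F[0-2] = +959.4122 N (tension)
  F[1-2] = -1573.0175 N (compression)
  Rx@0 = -1941.9100 N
  Ry@0 = -1037.8102 N
  Ry@2 = +1246.5602 N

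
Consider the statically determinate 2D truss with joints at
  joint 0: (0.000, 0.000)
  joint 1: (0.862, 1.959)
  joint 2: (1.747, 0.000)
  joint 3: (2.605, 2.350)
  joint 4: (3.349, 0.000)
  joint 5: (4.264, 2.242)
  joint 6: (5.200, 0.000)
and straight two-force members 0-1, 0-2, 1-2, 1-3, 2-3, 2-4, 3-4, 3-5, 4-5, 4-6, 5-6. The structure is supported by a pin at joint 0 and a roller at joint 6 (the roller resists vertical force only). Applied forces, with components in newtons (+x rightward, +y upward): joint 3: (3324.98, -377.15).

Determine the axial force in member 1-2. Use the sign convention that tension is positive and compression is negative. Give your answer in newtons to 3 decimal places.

-1180.341

N=7 nodes, M=11 members, R=3 reactions → 2N=14, M+R=14
member 0 (0-1): L=2.1403, (cx,cy)=(0.4028,0.9153)
member 1 (0-2): L=1.7470, (cx,cy)=(1.0000,0.0000)
member 2 (1-2): L=2.1496, (cx,cy)=(0.4117,-0.9113)
member 3 (1-3): L=1.7863, (cx,cy)=(0.9758,0.2189)
member 4 (2-3): L=2.5017, (cx,cy)=(0.3430,0.9393)
member 5 (2-4): L=1.6020, (cx,cy)=(1.0000,0.0000)
member 6 (3-4): L=2.4650, (cx,cy)=(0.3018,-0.9534)
member 7 (3-5): L=1.6625, (cx,cy)=(0.9979,-0.0650)
member 8 (4-5): L=2.4215, (cx,cy)=(0.3779,0.9259)
member 9 (4-6): L=1.8510, (cx,cy)=(1.0000,0.0000)
member 10 (5-6): L=2.4295, (cx,cy)=(0.3853,-0.9228)
solve A·x = −loads:
  F[0-1] = +1436.0441 N (tension)
  F[0-2] = +2746.6071 N (tension)
  F[1-2] = -1180.3415 N (compression)
  F[1-3] = +1090.7689 N (tension)
  F[2-3] = +1145.1213 N (tension)
  F[2-4] = +1867.9283 N (tension)
  F[3-4] = -1681.4291 N (compression)
  F[3-5] = -1363.3018 N (compression)
  F[4-5] = +1731.3697 N (tension)
  F[4-6] = +706.2053 N (tension)
  F[5-6] = -1833.0697 N (compression)
  Rx@0 = -3324.9800 N
  Ry@0 = -1314.4228 N
  Ry@6 = +1691.5728 N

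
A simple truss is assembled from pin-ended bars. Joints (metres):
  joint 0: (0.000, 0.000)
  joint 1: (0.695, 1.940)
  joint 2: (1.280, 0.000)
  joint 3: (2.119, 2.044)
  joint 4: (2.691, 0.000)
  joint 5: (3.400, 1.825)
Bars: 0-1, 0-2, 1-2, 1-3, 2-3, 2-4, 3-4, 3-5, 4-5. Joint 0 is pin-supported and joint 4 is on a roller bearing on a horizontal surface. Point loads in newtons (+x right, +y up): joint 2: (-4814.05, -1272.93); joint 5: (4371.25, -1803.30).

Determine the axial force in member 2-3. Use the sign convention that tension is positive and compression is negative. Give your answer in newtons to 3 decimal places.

4231.346

N=6 nodes, M=9 members, R=3 reactions → 2N=12, M+R=12
member 0 (0-1): L=2.0607, (cx,cy)=(0.3373,0.9414)
member 1 (0-2): L=1.2800, (cx,cy)=(1.0000,0.0000)
member 2 (1-2): L=2.0263, (cx,cy)=(0.2887,-0.9574)
member 3 (1-3): L=1.4278, (cx,cy)=(0.9973,0.0728)
member 4 (2-3): L=2.2095, (cx,cy)=(0.3797,0.9251)
member 5 (2-4): L=1.4110, (cx,cy)=(1.0000,0.0000)
member 6 (3-4): L=2.1225, (cx,cy)=(0.2695,-0.9630)
member 7 (3-5): L=1.2996, (cx,cy)=(0.9857,-0.1685)
member 8 (4-5): L=1.9579, (cx,cy)=(0.3621,0.9321)
solve A·x = −loads:
  F[0-1] = +2944.7160 N (tension)
  F[0-2] = -1435.9304 N (compression)
  F[1-2] = -2758.9686 N (compression)
  F[1-3] = +1794.4275 N (tension)
  F[2-3] = +4231.3464 N (tension)
  F[2-4] = +974.8402 N (tension)
  F[3-4] = -5044.8417 N (compression)
  F[3-5] = +4824.9461 N (tension)
  F[4-5] = -1062.3235 N (compression)
  Rx@0 = +442.8000 N
  Ry@0 = -2772.1913 N
  Ry@4 = +5848.4213 N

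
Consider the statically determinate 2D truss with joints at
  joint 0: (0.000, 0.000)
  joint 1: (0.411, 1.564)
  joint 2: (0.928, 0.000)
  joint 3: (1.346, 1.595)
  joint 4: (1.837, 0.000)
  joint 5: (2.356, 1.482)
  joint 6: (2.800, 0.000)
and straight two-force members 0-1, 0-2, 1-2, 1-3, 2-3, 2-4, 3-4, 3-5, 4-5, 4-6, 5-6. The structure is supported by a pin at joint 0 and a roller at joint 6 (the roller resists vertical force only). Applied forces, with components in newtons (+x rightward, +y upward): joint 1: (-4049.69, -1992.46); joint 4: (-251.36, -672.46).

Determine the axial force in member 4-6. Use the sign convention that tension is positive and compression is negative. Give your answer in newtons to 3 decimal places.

-457.900

N=7 nodes, M=11 members, R=3 reactions → 2N=14, M+R=14
member 0 (0-1): L=1.6171, (cx,cy)=(0.2542,0.9672)
member 1 (0-2): L=0.9280, (cx,cy)=(1.0000,0.0000)
member 2 (1-2): L=1.6472, (cx,cy)=(0.3139,-0.9495)
member 3 (1-3): L=0.9355, (cx,cy)=(0.9995,0.0331)
member 4 (2-3): L=1.6489, (cx,cy)=(0.2535,0.9673)
member 5 (2-4): L=0.9090, (cx,cy)=(1.0000,0.0000)
member 6 (3-4): L=1.6689, (cx,cy)=(0.2942,-0.9557)
member 7 (3-5): L=1.0163, (cx,cy)=(0.9938,-0.1112)
member 8 (4-5): L=1.5702, (cx,cy)=(0.3305,0.9438)
member 9 (4-6): L=0.9630, (cx,cy)=(1.0000,0.0000)
member 10 (5-6): L=1.5471, (cx,cy)=(0.2870,-0.9579)
solve A·x = −loads:
  F[0-1] = -4335.6874 N (compression)
  F[0-2] = -3199.0984 N (compression)
  F[1-2] = +2394.6720 N (tension)
  F[1-3] = +2197.3553 N (tension)
  F[2-3] = -2350.4496 N (compression)
  F[2-4] = -1851.6507 N (compression)
  F[3-4] = +2190.8985 N (tension)
  F[3-5] = +961.6646 N (tension)
  F[4-5] = -1506.1151 N (compression)
  F[4-6] = -457.8996 N (compression)
  F[5-6] = +1595.5132 N (tension)
  Rx@0 = +4301.0500 N
  Ry@0 = +4193.3147 N
  Ry@6 = -1528.3947 N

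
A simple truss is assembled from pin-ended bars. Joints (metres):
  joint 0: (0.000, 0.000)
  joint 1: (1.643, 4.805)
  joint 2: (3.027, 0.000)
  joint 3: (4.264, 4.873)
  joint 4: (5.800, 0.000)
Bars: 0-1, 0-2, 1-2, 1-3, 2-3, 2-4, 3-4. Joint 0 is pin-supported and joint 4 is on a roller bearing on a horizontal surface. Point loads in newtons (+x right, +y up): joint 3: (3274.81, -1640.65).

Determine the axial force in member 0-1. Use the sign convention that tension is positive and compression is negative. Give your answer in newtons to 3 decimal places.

2448.619

N=5 nodes, M=7 members, R=3 reactions → 2N=10, M+R=10
member 0 (0-1): L=5.0781, (cx,cy)=(0.3235,0.9462)
member 1 (0-2): L=3.0270, (cx,cy)=(1.0000,0.0000)
member 2 (1-2): L=5.0003, (cx,cy)=(0.2768,-0.9609)
member 3 (1-3): L=2.6219, (cx,cy)=(0.9997,0.0259)
member 4 (2-3): L=5.0276, (cx,cy)=(0.2460,0.9693)
member 5 (2-4): L=2.7730, (cx,cy)=(1.0000,0.0000)
member 6 (3-4): L=5.1093, (cx,cy)=(0.3006,-0.9537)
solve A·x = −loads:
  F[0-1] = +2448.6191 N (tension)
  F[0-2] = +2482.5743 N (tension)
  F[1-2] = -2371.9951 N (compression)
  F[1-3] = +1449.2457 N (tension)
  F[2-3] = +2351.6207 N (tension)
  F[2-4] = +1247.4494 N (tension)
  F[3-4] = -4149.5127 N (compression)
  Rx@0 = -3274.8100 N
  Ry@0 = -2316.9156 N
  Ry@4 = +3957.5656 N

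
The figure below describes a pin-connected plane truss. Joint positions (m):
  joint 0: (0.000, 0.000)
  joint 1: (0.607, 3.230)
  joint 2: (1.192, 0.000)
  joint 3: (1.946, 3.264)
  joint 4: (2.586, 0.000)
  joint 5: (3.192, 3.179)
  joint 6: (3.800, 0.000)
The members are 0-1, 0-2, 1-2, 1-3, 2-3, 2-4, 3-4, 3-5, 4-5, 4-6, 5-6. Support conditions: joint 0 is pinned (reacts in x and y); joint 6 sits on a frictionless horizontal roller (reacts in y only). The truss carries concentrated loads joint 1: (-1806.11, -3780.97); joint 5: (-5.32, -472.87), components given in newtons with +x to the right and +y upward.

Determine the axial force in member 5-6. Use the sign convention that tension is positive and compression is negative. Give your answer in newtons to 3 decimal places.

N=7 nodes, M=11 members, R=3 reactions → 2N=14, M+R=14
member 0 (0-1): L=3.2865, (cx,cy)=(0.1847,0.9828)
member 1 (0-2): L=1.1920, (cx,cy)=(1.0000,0.0000)
member 2 (1-2): L=3.2825, (cx,cy)=(0.1782,-0.9840)
member 3 (1-3): L=1.3394, (cx,cy)=(0.9997,0.0254)
member 4 (2-3): L=3.3500, (cx,cy)=(0.2251,0.9743)
member 5 (2-4): L=1.3940, (cx,cy)=(1.0000,0.0000)
member 6 (3-4): L=3.3262, (cx,cy)=(0.1924,-0.9813)
member 7 (3-5): L=1.2489, (cx,cy)=(0.9977,-0.0681)
member 8 (4-5): L=3.2362, (cx,cy)=(0.1873,0.9823)
member 9 (4-6): L=1.2140, (cx,cy)=(1.0000,0.0000)
member 10 (5-6): L=3.2366, (cx,cy)=(0.1879,-0.9822)
solve A·x = −loads:
  F[0-1] = -4876.2017 N (compression)
  F[0-2] = -910.8312 N (compression)
  F[1-2] = +1046.3514 N (tension)
  F[1-3] = +719.2673 N (tension)
  F[2-3] = -1056.7153 N (compression)
  F[2-4] = -486.5127 N (compression)
  F[3-4] = +1010.6688 N (tension)
  F[3-5] = +287.3918 N (tension)
  F[4-5] = -1009.6422 N (compression)
  F[4-6] = -102.9857 N (compression)
  F[5-6] = +548.2329 N (tension)
  Rx@0 = +1811.4300 N
  Ry@0 = +4792.3131 N
  Ry@6 = -538.4731 N

548.233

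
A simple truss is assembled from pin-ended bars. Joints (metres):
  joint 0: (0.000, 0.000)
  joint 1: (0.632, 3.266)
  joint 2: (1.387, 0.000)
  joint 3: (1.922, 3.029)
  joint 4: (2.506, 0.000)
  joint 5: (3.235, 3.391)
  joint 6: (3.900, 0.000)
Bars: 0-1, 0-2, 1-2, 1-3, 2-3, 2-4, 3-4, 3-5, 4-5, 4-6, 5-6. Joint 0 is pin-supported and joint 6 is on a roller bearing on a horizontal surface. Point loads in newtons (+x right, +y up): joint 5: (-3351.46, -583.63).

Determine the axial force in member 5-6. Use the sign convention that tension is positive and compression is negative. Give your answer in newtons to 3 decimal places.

N=7 nodes, M=11 members, R=3 reactions → 2N=14, M+R=14
member 0 (0-1): L=3.3266, (cx,cy)=(0.1900,0.9818)
member 1 (0-2): L=1.3870, (cx,cy)=(1.0000,0.0000)
member 2 (1-2): L=3.3521, (cx,cy)=(0.2252,-0.9743)
member 3 (1-3): L=1.3116, (cx,cy)=(0.9835,-0.1807)
member 4 (2-3): L=3.0759, (cx,cy)=(0.1739,0.9848)
member 5 (2-4): L=1.1190, (cx,cy)=(1.0000,0.0000)
member 6 (3-4): L=3.0848, (cx,cy)=(0.1893,-0.9819)
member 7 (3-5): L=1.3620, (cx,cy)=(0.9640,0.2658)
member 8 (4-5): L=3.4685, (cx,cy)=(0.2102,0.9777)
member 9 (4-6): L=1.3940, (cx,cy)=(1.0000,0.0000)
member 10 (5-6): L=3.4556, (cx,cy)=(0.1924,-0.9813)
solve A·x = −loads:
  F[0-1] = -3069.4719 N (compression)
  F[0-2] = -2768.3079 N (compression)
  F[1-2] = +3345.0718 N (tension)
  F[1-3] = -1358.9318 N (compression)
  F[2-3] = -3309.5689 N (compression)
  F[2-4] = -1439.2522 N (compression)
  F[3-4] = +2404.3477 N (tension)
  F[3-5] = -2455.7184 N (compression)
  F[4-5] = -2414.8075 N (compression)
  F[4-6] = -476.5287 N (compression)
  F[5-6] = +2476.2225 N (tension)
  Rx@0 = +3351.4600 N
  Ry@0 = +3013.5679 N
  Ry@6 = -2429.9379 N

2476.222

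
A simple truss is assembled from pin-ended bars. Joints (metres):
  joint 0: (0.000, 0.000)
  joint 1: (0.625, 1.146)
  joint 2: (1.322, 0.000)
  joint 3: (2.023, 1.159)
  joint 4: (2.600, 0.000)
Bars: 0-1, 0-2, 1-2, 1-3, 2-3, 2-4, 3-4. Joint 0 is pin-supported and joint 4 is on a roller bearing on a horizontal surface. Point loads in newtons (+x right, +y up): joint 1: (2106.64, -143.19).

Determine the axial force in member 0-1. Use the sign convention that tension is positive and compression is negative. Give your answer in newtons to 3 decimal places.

N=5 nodes, M=7 members, R=3 reactions → 2N=10, M+R=10
member 0 (0-1): L=1.3054, (cx,cy)=(0.4788,0.8779)
member 1 (0-2): L=1.3220, (cx,cy)=(1.0000,0.0000)
member 2 (1-2): L=1.3413, (cx,cy)=(0.5196,-0.8544)
member 3 (1-3): L=1.3981, (cx,cy)=(1.0000,0.0093)
member 4 (2-3): L=1.3545, (cx,cy)=(0.5175,0.8557)
member 5 (2-4): L=1.2780, (cx,cy)=(1.0000,0.0000)
member 6 (3-4): L=1.2947, (cx,cy)=(0.4457,-0.8952)
solve A·x = −loads:
  F[0-1] = +933.7619 N (tension)
  F[0-2] = +1659.5562 N (tension)
  F[1-2] = -1138.7043 N (compression)
  F[1-3] = -1067.8868 N (compression)
  F[2-3] = +1137.0037 N (tension)
  F[2-4] = +479.4042 N (tension)
  F[3-4] = -1075.6978 N (compression)
  Rx@0 = -2106.6400 N
  Ry@0 = -819.7728 N
  Ry@4 = +962.9628 N

933.762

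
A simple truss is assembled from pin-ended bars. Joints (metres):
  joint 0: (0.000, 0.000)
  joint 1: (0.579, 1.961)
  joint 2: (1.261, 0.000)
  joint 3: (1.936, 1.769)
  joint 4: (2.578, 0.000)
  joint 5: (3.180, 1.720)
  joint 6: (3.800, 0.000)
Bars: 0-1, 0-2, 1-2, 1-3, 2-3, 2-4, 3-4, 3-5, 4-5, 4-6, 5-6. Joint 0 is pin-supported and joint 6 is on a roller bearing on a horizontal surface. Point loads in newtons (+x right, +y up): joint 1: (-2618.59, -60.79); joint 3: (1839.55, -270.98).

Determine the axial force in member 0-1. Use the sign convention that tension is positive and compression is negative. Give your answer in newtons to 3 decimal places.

N=7 nodes, M=11 members, R=3 reactions → 2N=14, M+R=14
member 0 (0-1): L=2.0447, (cx,cy)=(0.2832,0.9591)
member 1 (0-2): L=1.2610, (cx,cy)=(1.0000,0.0000)
member 2 (1-2): L=2.0762, (cx,cy)=(0.3285,-0.9445)
member 3 (1-3): L=1.3705, (cx,cy)=(0.9901,-0.1401)
member 4 (2-3): L=1.8934, (cx,cy)=(0.3565,0.9343)
member 5 (2-4): L=1.3170, (cx,cy)=(1.0000,0.0000)
member 6 (3-4): L=1.8819, (cx,cy)=(0.3411,-0.9400)
member 7 (3-5): L=1.2450, (cx,cy)=(0.9992,-0.0394)
member 8 (4-5): L=1.8223, (cx,cy)=(0.3304,0.9439)
member 9 (4-6): L=1.2220, (cx,cy)=(1.0000,0.0000)
member 10 (5-6): L=1.8283, (cx,cy)=(0.3391,-0.9407)
solve A·x = −loads:
  F[0-1] = -708.4179 N (compression)
  F[0-2] = -578.4356 N (compression)
  F[1-2] = +307.9110 N (tension)
  F[1-3] = +2339.9176 N (tension)
  F[2-3] = -311.2774 N (compression)
  F[2-4] = -366.3215 N (compression)
  F[3-4] = +359.6291 N (tension)
  F[3-5] = +243.8245 N (tension)
  F[4-5] = -358.1629 N (compression)
  F[4-6] = -125.3163 N (compression)
  F[5-6] = +369.5482 N (tension)
  Rx@0 = +779.0400 N
  Ry@0 = +679.4217 N
  Ry@6 = -347.6517 N

-708.418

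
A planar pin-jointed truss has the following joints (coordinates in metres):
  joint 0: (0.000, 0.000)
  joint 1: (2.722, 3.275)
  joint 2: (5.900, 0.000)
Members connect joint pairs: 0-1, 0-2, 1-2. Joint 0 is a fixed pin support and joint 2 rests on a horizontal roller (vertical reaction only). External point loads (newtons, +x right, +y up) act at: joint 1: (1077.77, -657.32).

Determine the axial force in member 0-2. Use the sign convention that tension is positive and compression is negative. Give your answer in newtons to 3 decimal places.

N=3 nodes, M=3 members, R=3 reactions → 2N=6, M+R=6
member 0 (0-1): L=4.2585, (cx,cy)=(0.6392,0.7690)
member 1 (0-2): L=5.9000, (cx,cy)=(1.0000,0.0000)
member 2 (1-2): L=4.5635, (cx,cy)=(0.6964,-0.7177)
solve A·x = −loads:
  F[0-1] = +317.5251 N (tension)
  F[0-2] = +874.8109 N (tension)
  F[1-2] = -1256.1920 N (compression)
  Rx@0 = -1077.7700 N
  Ry@0 = -244.1922 N
  Ry@2 = +901.5122 N

874.811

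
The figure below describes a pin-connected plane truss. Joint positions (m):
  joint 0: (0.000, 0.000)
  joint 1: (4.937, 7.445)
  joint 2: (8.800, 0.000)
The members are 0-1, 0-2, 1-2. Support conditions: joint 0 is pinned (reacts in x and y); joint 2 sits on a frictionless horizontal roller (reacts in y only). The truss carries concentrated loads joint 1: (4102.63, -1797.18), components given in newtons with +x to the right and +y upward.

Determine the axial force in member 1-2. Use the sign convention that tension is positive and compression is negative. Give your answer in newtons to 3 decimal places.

N=3 nodes, M=3 members, R=3 reactions → 2N=6, M+R=6
member 0 (0-1): L=8.9332, (cx,cy)=(0.5527,0.8334)
member 1 (0-2): L=8.8000, (cx,cy)=(1.0000,0.0000)
member 2 (1-2): L=8.3875, (cx,cy)=(0.4606,-0.8876)
solve A·x = −loads:
  F[0-1] = +3218.1069 N (tension)
  F[0-2] = +2324.1183 N (tension)
  F[1-2] = -5046.2415 N (compression)
  Rx@0 = -4102.6300 N
  Ry@0 = -2681.9970 N
  Ry@2 = +4479.1770 N

-5046.241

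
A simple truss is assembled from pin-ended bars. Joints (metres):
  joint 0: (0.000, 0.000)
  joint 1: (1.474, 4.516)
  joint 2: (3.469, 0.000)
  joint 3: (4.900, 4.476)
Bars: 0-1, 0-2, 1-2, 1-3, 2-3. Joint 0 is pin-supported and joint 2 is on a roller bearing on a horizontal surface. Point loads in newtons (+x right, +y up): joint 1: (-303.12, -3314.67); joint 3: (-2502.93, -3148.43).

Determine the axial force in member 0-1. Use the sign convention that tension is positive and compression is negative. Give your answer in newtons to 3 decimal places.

N=4 nodes, M=5 members, R=3 reactions → 2N=8, M+R=8
member 0 (0-1): L=4.7505, (cx,cy)=(0.3103,0.9506)
member 1 (0-2): L=3.4690, (cx,cy)=(1.0000,0.0000)
member 2 (1-2): L=4.9370, (cx,cy)=(0.4041,-0.9147)
member 3 (1-3): L=3.4262, (cx,cy)=(0.9999,-0.0117)
member 4 (2-3): L=4.6992, (cx,cy)=(0.3045,0.9525)
solve A·x = −loads:
  F[0-1] = -4451.2848 N (compression)
  F[0-2] = -1424.8817 N (compression)
  F[1-2] = +1021.4283 N (tension)
  F[1-3] = -1490.8978 N (compression)
  F[2-3] = -3323.6923 N (compression)
  Rx@0 = +2806.0500 N
  Ry@0 = +4231.5849 N
  Ry@2 = +2231.5151 N

-4451.285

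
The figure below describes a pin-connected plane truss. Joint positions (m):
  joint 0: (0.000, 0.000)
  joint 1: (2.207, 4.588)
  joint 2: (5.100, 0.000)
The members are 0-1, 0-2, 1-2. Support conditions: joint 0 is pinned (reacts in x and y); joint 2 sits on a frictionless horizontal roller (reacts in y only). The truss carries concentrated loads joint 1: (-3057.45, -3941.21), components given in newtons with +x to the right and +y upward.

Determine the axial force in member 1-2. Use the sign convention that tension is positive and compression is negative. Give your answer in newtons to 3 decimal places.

N=3 nodes, M=3 members, R=3 reactions → 2N=6, M+R=6
member 0 (0-1): L=5.0912, (cx,cy)=(0.4335,0.9012)
member 1 (0-2): L=5.1000, (cx,cy)=(1.0000,0.0000)
member 2 (1-2): L=5.4239, (cx,cy)=(0.5334,-0.8459)
solve A·x = −loads:
  F[0-1] = -5533.0771 N (compression)
  F[0-2] = -658.9121 N (compression)
  F[1-2] = +1235.3625 N (tension)
  Rx@0 = +3057.4500 N
  Ry@0 = +4986.1767 N
  Ry@2 = -1044.9667 N

1235.363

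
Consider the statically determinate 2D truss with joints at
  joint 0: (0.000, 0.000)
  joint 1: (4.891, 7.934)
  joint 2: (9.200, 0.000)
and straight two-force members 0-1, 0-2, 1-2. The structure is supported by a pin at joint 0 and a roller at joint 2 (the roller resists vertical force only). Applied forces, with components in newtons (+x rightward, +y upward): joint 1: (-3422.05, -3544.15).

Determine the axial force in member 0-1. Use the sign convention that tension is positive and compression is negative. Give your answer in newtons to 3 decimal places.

-5416.884

N=3 nodes, M=3 members, R=3 reactions → 2N=6, M+R=6
member 0 (0-1): L=9.3204, (cx,cy)=(0.5248,0.8512)
member 1 (0-2): L=9.2000, (cx,cy)=(1.0000,0.0000)
member 2 (1-2): L=9.0286, (cx,cy)=(0.4773,-0.8788)
solve A·x = −loads:
  F[0-1] = -5416.8843 N (compression)
  F[0-2] = -579.4764 N (compression)
  F[1-2] = +1214.1721 N (tension)
  Rx@0 = +3422.0500 N
  Ry@0 = +4611.1182 N
  Ry@2 = -1066.9682 N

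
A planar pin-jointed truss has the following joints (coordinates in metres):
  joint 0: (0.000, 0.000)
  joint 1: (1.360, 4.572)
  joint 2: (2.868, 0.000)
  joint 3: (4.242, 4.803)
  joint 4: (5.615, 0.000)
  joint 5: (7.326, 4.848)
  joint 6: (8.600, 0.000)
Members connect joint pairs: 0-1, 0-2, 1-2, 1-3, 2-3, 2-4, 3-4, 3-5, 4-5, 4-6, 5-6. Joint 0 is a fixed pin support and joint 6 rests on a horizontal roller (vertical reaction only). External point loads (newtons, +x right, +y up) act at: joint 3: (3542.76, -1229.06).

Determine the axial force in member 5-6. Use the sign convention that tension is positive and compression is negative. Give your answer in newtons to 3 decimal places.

-2672.593

N=7 nodes, M=11 members, R=3 reactions → 2N=14, M+R=14
member 0 (0-1): L=4.7700, (cx,cy)=(0.2851,0.9585)
member 1 (0-2): L=2.8680, (cx,cy)=(1.0000,0.0000)
member 2 (1-2): L=4.8143, (cx,cy)=(0.3132,-0.9497)
member 3 (1-3): L=2.8912, (cx,cy)=(0.9968,0.0799)
member 4 (2-3): L=4.9957, (cx,cy)=(0.2750,0.9614)
member 5 (2-4): L=2.7470, (cx,cy)=(1.0000,0.0000)
member 6 (3-4): L=4.9954, (cx,cy)=(0.2749,-0.9615)
member 7 (3-5): L=3.0843, (cx,cy)=(0.9999,0.0146)
member 8 (4-5): L=5.1411, (cx,cy)=(0.3328,0.9430)
member 9 (4-6): L=2.9850, (cx,cy)=(1.0000,0.0000)
member 10 (5-6): L=5.0126, (cx,cy)=(0.2542,-0.9672)
solve A·x = −loads:
  F[0-1] = +1414.4822 N (tension)
  F[0-2] = +3139.4685 N (tension)
  F[1-2] = -1357.6841 N (compression)
  F[1-3] = +831.2231 N (tension)
  F[2-3] = +1341.0806 N (tension)
  F[2-4] = +2345.3455 N (tension)
  F[3-4] = -2712.6486 N (compression)
  F[3-5] = -1599.9353 N (compression)
  F[4-5] = +2765.8440 N (tension)
  F[4-6] = +679.2646 N (tension)
  F[5-6] = -2672.5930 N (compression)
  Rx@0 = -3542.7600 N
  Ry@0 = -1355.7713 N
  Ry@6 = +2584.8313 N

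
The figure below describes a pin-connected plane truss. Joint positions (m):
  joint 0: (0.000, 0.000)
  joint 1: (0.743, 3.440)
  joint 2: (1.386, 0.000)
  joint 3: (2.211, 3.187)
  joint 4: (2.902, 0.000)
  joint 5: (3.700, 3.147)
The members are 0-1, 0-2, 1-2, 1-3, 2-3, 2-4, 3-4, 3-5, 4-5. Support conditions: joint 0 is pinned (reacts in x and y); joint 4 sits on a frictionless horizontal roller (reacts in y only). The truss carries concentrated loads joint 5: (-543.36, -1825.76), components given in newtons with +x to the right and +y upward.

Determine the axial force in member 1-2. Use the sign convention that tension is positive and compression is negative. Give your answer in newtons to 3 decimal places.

N=6 nodes, M=9 members, R=3 reactions → 2N=12, M+R=12
member 0 (0-1): L=3.5193, (cx,cy)=(0.2111,0.9775)
member 1 (0-2): L=1.3860, (cx,cy)=(1.0000,0.0000)
member 2 (1-2): L=3.4996, (cx,cy)=(0.1837,-0.9830)
member 3 (1-3): L=1.4896, (cx,cy)=(0.9855,-0.1698)
member 4 (2-3): L=3.2921, (cx,cy)=(0.2506,0.9681)
member 5 (2-4): L=1.5160, (cx,cy)=(1.0000,0.0000)
member 6 (3-4): L=3.2611, (cx,cy)=(0.2119,-0.9773)
member 7 (3-5): L=1.4895, (cx,cy)=(0.9996,-0.0269)
member 8 (4-5): L=3.2466, (cx,cy)=(0.2458,0.9693)
solve A·x = −loads:
  F[0-1] = -89.1907 N (compression)
  F[0-2] = -524.5301 N (compression)
  F[1-2] = +95.0538 N (tension)
  F[1-3] = -36.8299 N (compression)
  F[2-3] = -96.5154 N (compression)
  F[2-4] = -482.8781 N (compression)
  F[3-4] = +91.4009 N (tension)
  F[3-5] = -79.8781 N (compression)
  F[4-5] = -1885.7569 N (compression)
  Rx@0 = +543.3600 N
  Ry@0 = +87.1804 N
  Ry@4 = +1738.5796 N

95.054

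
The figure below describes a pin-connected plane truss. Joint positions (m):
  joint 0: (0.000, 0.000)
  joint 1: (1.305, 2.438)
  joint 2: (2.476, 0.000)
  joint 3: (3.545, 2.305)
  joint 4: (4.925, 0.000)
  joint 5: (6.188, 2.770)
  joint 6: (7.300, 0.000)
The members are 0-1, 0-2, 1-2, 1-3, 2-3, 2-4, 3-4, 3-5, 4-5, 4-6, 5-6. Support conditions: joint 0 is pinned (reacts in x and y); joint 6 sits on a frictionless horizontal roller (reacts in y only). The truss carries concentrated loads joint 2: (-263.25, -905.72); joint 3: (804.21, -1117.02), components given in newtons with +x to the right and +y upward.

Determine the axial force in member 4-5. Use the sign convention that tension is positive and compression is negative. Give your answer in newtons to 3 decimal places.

N=7 nodes, M=11 members, R=3 reactions → 2N=14, M+R=14
member 0 (0-1): L=2.7653, (cx,cy)=(0.4719,0.8816)
member 1 (0-2): L=2.4760, (cx,cy)=(1.0000,0.0000)
member 2 (1-2): L=2.7046, (cx,cy)=(0.4330,-0.9014)
member 3 (1-3): L=2.2439, (cx,cy)=(0.9982,-0.0593)
member 4 (2-3): L=2.5408, (cx,cy)=(0.4207,0.9072)
member 5 (2-4): L=2.4490, (cx,cy)=(1.0000,0.0000)
member 6 (3-4): L=2.6865, (cx,cy)=(0.5137,-0.8580)
member 7 (3-5): L=2.6836, (cx,cy)=(0.9849,0.1733)
member 8 (4-5): L=3.0444, (cx,cy)=(0.4149,0.9099)
member 9 (4-6): L=2.3750, (cx,cy)=(1.0000,0.0000)
member 10 (5-6): L=2.9849, (cx,cy)=(0.3725,-0.9280)
solve A·x = −loads:
  F[0-1] = -1042.5605 N (compression)
  F[0-2] = +1032.9655 N (tension)
  F[1-2] = +1082.9852 N (tension)
  F[1-3] = -962.5864 N (compression)
  F[2-3] = -77.7099 N (compression)
  F[2-4] = +1797.7990 N (tension)
  F[3-4] = -1497.1901 N (compression)
  F[3-5] = -1044.5309 N (compression)
  F[4-5] = +1411.7949 N (tension)
  F[4-6] = +443.0239 N (tension)
  F[5-6] = -1189.1802 N (compression)
  Rx@0 = -540.9600 N
  Ry@0 = +919.1643 N
  Ry@6 = +1103.5757 N

1411.795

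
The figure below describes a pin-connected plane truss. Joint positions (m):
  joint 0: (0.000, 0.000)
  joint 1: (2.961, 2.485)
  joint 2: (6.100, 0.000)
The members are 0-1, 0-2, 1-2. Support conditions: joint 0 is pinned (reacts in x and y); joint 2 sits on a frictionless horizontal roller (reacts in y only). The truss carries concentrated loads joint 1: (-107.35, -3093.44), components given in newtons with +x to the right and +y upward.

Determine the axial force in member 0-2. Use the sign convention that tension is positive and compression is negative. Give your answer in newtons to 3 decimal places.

N=3 nodes, M=3 members, R=3 reactions → 2N=6, M+R=6
member 0 (0-1): L=3.8656, (cx,cy)=(0.7660,0.6429)
member 1 (0-2): L=6.1000, (cx,cy)=(1.0000,0.0000)
member 2 (1-2): L=4.0036, (cx,cy)=(0.7841,-0.6207)
solve A·x = −loads:
  F[0-1] = -2544.2637 N (compression)
  F[0-2] = +1841.5310 N (tension)
  F[1-2] = -2348.7391 N (compression)
  Rx@0 = +107.3500 N
  Ry@0 = +1635.5857 N
  Ry@2 = +1457.8543 N

1841.531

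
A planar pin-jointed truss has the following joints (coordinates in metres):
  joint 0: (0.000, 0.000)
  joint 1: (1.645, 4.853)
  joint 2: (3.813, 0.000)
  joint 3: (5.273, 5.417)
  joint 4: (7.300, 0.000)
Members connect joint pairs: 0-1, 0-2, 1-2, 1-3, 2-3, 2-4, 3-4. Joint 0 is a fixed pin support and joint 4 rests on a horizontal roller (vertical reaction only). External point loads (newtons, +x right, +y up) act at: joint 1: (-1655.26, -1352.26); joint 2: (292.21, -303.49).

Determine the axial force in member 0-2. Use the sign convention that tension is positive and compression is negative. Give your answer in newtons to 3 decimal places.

-585.831

N=5 nodes, M=7 members, R=3 reactions → 2N=10, M+R=10
member 0 (0-1): L=5.1242, (cx,cy)=(0.3210,0.9471)
member 1 (0-2): L=3.8130, (cx,cy)=(1.0000,0.0000)
member 2 (1-2): L=5.3152, (cx,cy)=(0.4079,-0.9130)
member 3 (1-3): L=3.6716, (cx,cy)=(0.9881,0.1536)
member 4 (2-3): L=5.6103, (cx,cy)=(0.2602,0.9655)
member 5 (2-4): L=3.4870, (cx,cy)=(1.0000,0.0000)
member 6 (3-4): L=5.7838, (cx,cy)=(0.3505,-0.9366)
solve A·x = −loads:
  F[0-1] = -2421.0591 N (compression)
  F[0-2] = -585.8308 N (compression)
  F[1-2] = +1103.1398 N (tension)
  F[1-3] = +433.2304 N (tension)
  F[2-3] = -728.8258 N (compression)
  F[2-4] = -238.4221 N (compression)
  F[3-4] = +680.3116 N (tension)
  Rx@0 = +1363.0500 N
  Ry@0 = +2292.9146 N
  Ry@4 = -637.1646 N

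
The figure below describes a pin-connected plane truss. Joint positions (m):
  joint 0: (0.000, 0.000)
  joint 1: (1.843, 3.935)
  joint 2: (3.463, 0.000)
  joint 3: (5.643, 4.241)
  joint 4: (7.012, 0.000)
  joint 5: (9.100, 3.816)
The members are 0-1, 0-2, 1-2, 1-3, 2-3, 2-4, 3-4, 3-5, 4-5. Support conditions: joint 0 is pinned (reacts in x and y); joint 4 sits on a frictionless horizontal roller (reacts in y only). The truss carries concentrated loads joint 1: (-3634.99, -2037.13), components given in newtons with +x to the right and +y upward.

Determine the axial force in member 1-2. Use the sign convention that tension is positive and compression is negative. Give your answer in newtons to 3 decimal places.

N=6 nodes, M=9 members, R=3 reactions → 2N=12, M+R=12
member 0 (0-1): L=4.3452, (cx,cy)=(0.4241,0.9056)
member 1 (0-2): L=3.4630, (cx,cy)=(1.0000,0.0000)
member 2 (1-2): L=4.2554, (cx,cy)=(0.3807,-0.9247)
member 3 (1-3): L=3.8123, (cx,cy)=(0.9968,0.0803)
member 4 (2-3): L=4.7685, (cx,cy)=(0.4572,0.8894)
member 5 (2-4): L=3.5490, (cx,cy)=(1.0000,0.0000)
member 6 (3-4): L=4.4565, (cx,cy)=(0.3072,-0.9516)
member 7 (3-5): L=3.4830, (cx,cy)=(0.9925,-0.1220)
member 8 (4-5): L=4.3499, (cx,cy)=(0.4800,0.8773)
solve A·x = −loads:
  F[0-1] = -3910.7880 N (compression)
  F[0-2] = -1976.2491 N (compression)
  F[1-2] = +1741.3340 N (tension)
  F[1-3] = +1317.5907 N (tension)
  F[2-3] = -1810.4916 N (compression)
  F[2-4] = -485.6407 N (compression)
  F[3-4] = +1580.8981 N (tension)
  F[3-5] = -0.0000 N (compression)
  F[4-5] = +0.0000 N (tension)
  Rx@0 = +3634.9900 N
  Ry@0 = +3541.5874 N
  Ry@4 = -1504.4574 N

1741.334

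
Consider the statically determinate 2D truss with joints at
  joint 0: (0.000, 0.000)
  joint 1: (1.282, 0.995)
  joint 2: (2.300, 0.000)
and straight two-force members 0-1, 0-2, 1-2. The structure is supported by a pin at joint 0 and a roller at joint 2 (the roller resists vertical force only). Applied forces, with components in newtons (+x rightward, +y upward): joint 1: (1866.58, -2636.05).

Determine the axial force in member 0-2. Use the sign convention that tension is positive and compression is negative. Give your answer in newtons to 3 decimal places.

2329.440

N=3 nodes, M=3 members, R=3 reactions → 2N=6, M+R=6
member 0 (0-1): L=1.6228, (cx,cy)=(0.7900,0.6131)
member 1 (0-2): L=2.3000, (cx,cy)=(1.0000,0.0000)
member 2 (1-2): L=1.4235, (cx,cy)=(0.7151,-0.6990)
solve A·x = −loads:
  F[0-1] = -585.9117 N (compression)
  F[0-2] = +2329.4399 N (tension)
  F[1-2] = -3257.3232 N (compression)
  Rx@0 = -1866.5800 N
  Ry@0 = +359.2399 N
  Ry@2 = +2276.8101 N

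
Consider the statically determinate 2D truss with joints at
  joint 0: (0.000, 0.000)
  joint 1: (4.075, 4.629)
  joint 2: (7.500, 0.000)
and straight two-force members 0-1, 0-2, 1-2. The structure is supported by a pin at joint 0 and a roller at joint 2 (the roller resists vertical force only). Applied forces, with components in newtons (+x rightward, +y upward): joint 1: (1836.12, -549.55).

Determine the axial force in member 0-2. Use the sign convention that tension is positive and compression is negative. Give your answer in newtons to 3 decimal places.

N=3 nodes, M=3 members, R=3 reactions → 2N=6, M+R=6
member 0 (0-1): L=6.1671, (cx,cy)=(0.6608,0.7506)
member 1 (0-2): L=7.5000, (cx,cy)=(1.0000,0.0000)
member 2 (1-2): L=5.7583, (cx,cy)=(0.5948,-0.8039)
solve A·x = −loads:
  F[0-1] = +1175.4577 N (tension)
  F[0-2] = +1059.4209 N (tension)
  F[1-2] = -1781.1638 N (compression)
  Rx@0 = -1836.1200 N
  Ry@0 = -882.2921 N
  Ry@2 = +1431.8421 N

1059.421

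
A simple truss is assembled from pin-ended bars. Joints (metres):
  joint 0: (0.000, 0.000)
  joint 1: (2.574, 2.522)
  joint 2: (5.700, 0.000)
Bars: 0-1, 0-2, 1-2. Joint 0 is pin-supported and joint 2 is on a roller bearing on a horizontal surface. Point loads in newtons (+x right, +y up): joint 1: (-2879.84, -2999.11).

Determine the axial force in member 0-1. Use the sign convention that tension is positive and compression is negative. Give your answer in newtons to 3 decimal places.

N=3 nodes, M=3 members, R=3 reactions → 2N=6, M+R=6
member 0 (0-1): L=3.6036, (cx,cy)=(0.7143,0.6999)
member 1 (0-2): L=5.7000, (cx,cy)=(1.0000,0.0000)
member 2 (1-2): L=4.0165, (cx,cy)=(0.7783,-0.6279)
solve A·x = −loads:
  F[0-1] = -4170.8326 N (compression)
  F[0-2] = +99.3231 N (tension)
  F[1-2] = -127.6175 N (compression)
  Rx@0 = +2879.8400 N
  Ry@0 = +2918.9780 N
  Ry@2 = +80.1320 N

-4170.833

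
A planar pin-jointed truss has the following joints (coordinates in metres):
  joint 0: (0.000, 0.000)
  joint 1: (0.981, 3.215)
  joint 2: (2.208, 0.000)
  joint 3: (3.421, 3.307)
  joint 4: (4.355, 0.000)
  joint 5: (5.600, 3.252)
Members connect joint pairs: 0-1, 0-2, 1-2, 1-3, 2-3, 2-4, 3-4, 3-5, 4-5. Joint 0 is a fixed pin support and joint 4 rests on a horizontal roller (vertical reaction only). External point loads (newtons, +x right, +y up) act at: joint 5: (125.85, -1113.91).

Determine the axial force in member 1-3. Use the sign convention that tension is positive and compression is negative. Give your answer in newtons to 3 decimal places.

279.421

N=6 nodes, M=9 members, R=3 reactions → 2N=12, M+R=12
member 0 (0-1): L=3.3613, (cx,cy)=(0.2918,0.9565)
member 1 (0-2): L=2.2080, (cx,cy)=(1.0000,0.0000)
member 2 (1-2): L=3.4412, (cx,cy)=(0.3566,-0.9343)
member 3 (1-3): L=2.4417, (cx,cy)=(0.9993,0.0377)
member 4 (2-3): L=3.5224, (cx,cy)=(0.3444,0.9388)
member 5 (2-4): L=2.1470, (cx,cy)=(1.0000,0.0000)
member 6 (3-4): L=3.4364, (cx,cy)=(0.2718,-0.9624)
member 7 (3-5): L=2.1797, (cx,cy)=(0.9997,-0.0252)
member 8 (4-5): L=3.4822, (cx,cy)=(0.3575,0.9339)
solve A·x = −loads:
  F[0-1] = +431.1904 N (tension)
  F[0-2] = +0.0079 N (tension)
  F[1-2] = -430.1645 N (compression)
  F[1-3] = +279.4214 N (tension)
  F[2-3] = +428.0727 N (tension)
  F[2-4] = -300.7854 N (compression)
  F[3-4] = -442.8989 N (compression)
  F[3-5] = +547.1891 N (tension)
  F[4-5] = -1177.9669 N (compression)
  Rx@0 = -125.8500 N
  Ry@0 = -412.4184 N
  Ry@4 = +1526.3284 N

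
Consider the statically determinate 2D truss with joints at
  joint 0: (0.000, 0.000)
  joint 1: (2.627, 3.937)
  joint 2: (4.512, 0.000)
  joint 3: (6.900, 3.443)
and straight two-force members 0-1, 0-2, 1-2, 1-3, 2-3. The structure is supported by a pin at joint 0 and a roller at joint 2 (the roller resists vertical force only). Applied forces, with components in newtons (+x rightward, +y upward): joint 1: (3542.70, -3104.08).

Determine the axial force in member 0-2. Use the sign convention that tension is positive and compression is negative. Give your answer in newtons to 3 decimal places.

2345.357

N=4 nodes, M=5 members, R=3 reactions → 2N=8, M+R=8
member 0 (0-1): L=4.7330, (cx,cy)=(0.5550,0.8318)
member 1 (0-2): L=4.5120, (cx,cy)=(1.0000,0.0000)
member 2 (1-2): L=4.3650, (cx,cy)=(0.4318,-0.9019)
member 3 (1-3): L=4.3015, (cx,cy)=(0.9934,-0.1148)
member 4 (2-3): L=4.1901, (cx,cy)=(0.5699,0.8217)
solve A·x = −loads:
  F[0-1] = +2157.2135 N (tension)
  F[0-2] = +2345.3571 N (tension)
  F[1-2] = -5431.0214 N (compression)
  F[1-3] = -0.0000 N (compression)
  F[2-3] = +0.0000 N (tension)
  Rx@0 = -3542.7000 N
  Ry@0 = -1794.4191 N
  Ry@2 = +4898.4991 N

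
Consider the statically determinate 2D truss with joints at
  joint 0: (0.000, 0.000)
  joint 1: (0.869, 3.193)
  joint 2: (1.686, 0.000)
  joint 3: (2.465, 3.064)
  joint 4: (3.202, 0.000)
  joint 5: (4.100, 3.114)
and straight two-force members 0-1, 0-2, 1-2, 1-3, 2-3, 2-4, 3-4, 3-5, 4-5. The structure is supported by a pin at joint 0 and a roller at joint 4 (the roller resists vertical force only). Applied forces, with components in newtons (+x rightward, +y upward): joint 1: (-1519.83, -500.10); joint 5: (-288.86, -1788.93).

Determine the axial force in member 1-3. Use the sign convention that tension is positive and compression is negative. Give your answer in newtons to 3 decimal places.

N=6 nodes, M=9 members, R=3 reactions → 2N=12, M+R=12
member 0 (0-1): L=3.3091, (cx,cy)=(0.2626,0.9649)
member 1 (0-2): L=1.6860, (cx,cy)=(1.0000,0.0000)
member 2 (1-2): L=3.2959, (cx,cy)=(0.2479,-0.9688)
member 3 (1-3): L=1.6012, (cx,cy)=(0.9967,-0.0806)
member 4 (2-3): L=3.1615, (cx,cy)=(0.2464,0.9692)
member 5 (2-4): L=1.5160, (cx,cy)=(1.0000,0.0000)
member 6 (3-4): L=3.1514, (cx,cy)=(0.2339,-0.9723)
member 7 (3-5): L=1.6358, (cx,cy)=(0.9995,0.0306)
member 8 (4-5): L=3.2409, (cx,cy)=(0.2771,0.9608)
solve A·x = −loads:
  F[0-1] = -1719.5000 N (compression)
  F[0-2] = -1357.1390 N (compression)
  F[1-2] = +1130.6471 N (tension)
  F[1-3] = +790.5770 N (tension)
  F[2-3] = -1130.2060 N (compression)
  F[2-4] = -798.3801 N (compression)
  F[3-4] = +1199.3134 N (tension)
  F[3-5] = +229.1498 N (tension)
  F[4-5] = -1869.1184 N (compression)
  Rx@0 = +1808.6900 N
  Ry@0 = +1659.1510 N
  Ry@4 = +629.8790 N

790.577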